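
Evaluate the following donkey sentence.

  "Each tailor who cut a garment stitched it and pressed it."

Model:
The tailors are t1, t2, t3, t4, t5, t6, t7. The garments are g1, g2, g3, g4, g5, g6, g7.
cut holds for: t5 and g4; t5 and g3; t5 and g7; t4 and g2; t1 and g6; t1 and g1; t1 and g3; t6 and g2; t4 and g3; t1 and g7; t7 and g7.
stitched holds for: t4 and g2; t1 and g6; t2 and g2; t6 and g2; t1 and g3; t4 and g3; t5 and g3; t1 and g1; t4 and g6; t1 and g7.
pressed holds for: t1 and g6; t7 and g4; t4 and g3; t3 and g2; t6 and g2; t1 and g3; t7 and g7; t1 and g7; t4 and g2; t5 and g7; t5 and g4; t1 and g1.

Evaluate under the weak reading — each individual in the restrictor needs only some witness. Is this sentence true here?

False

"it" takes "a garment" as antecedent — a donkey pronoun bound across the clause boundary.
Weak reading: every tailor t with some cut-garment has at least one cut-garment g such that stitched(t,g) ∧ pressed(t,g).
Per tailor: t1:✓  t4:✓  t5:✗  t6:✓  t7:✗
t5 has no witness among its cut-garments.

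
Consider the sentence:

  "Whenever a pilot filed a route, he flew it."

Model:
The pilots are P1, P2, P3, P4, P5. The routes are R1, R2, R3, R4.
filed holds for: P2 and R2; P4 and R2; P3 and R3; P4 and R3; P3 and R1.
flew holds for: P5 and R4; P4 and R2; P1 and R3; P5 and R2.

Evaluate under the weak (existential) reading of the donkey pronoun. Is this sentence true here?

False

"it" takes "a route" as antecedent — a donkey pronoun bound across the clause boundary.
Weak reading: every pilot p with some filed-route has at least one filed-route r such that flew(p,r).
Per pilot: P2:✗  P3:✗  P4:✓
P2 has no witness among its filed-routes.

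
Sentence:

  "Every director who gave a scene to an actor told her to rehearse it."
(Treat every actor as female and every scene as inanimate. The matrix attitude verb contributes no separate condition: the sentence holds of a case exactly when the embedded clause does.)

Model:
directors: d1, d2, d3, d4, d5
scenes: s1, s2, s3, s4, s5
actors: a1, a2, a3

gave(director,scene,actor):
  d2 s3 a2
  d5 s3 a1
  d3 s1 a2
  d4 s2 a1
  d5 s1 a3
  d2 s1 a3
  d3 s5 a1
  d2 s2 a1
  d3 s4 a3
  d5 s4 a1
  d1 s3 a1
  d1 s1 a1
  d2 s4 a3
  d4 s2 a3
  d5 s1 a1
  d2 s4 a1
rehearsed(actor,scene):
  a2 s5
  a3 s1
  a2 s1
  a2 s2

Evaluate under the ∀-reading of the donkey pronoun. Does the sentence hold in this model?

"her" takes "an actor" as antecedent and "it" takes "a scene"; both are donkey pronouns co-varying with the restrictor.
Strong reading: for every (d,s,a) with gave(d,s,a), rehearsed(a,s).
Restrictor triples: (d1,s1,a1)→rehearsed(a1,s1) ✗  (d1,s3,a1)→rehearsed(a1,s3) ✗  (d2,s1,a3)→rehearsed(a3,s1) ✓  (d2,s2,a1)→rehearsed(a1,s2) ✗  (d2,s3,a2)→rehearsed(a2,s3) ✗  (d2,s4,a1)→rehearsed(a1,s4) ✗  (d2,s4,a3)→rehearsed(a3,s4) ✗  (d3,s1,a2)→rehearsed(a2,s1) ✓  (d3,s4,a3)→rehearsed(a3,s4) ✗  (d3,s5,a1)→rehearsed(a1,s5) ✗  (d4,s2,a1)→rehearsed(a1,s2) ✗  (d4,s2,a3)→rehearsed(a3,s2) ✗  (d5,s1,a1)→rehearsed(a1,s1) ✗  (d5,s1,a3)→rehearsed(a3,s1) ✓  (d5,s3,a1)→rehearsed(a1,s3) ✗  (d5,s4,a1)→rehearsed(a1,s4) ✗
Counterexample: (d1,s1,a1) — rehearsed(a1,s1) does not hold.

False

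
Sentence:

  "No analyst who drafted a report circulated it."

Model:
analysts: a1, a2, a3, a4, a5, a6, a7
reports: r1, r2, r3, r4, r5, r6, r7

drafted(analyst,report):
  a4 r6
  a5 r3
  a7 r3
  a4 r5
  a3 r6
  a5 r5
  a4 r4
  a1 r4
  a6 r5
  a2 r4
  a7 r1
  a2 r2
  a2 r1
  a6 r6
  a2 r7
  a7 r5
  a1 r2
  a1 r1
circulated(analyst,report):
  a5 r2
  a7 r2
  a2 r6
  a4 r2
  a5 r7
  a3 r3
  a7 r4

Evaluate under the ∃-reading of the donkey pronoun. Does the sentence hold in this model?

True

"it" takes "a report" as antecedent — a donkey pronoun bound across the clause boundary.
Truth condition: for no (a,r) with drafted(a,r) does circulated(a,r) hold.
Restrictor pairs — does the scope hold? (a1,r1):fails  (a1,r2):fails  (a1,r4):fails  (a2,r1):fails  (a2,r2):fails  (a2,r4):fails  (a2,r7):fails  (a3,r6):fails  (a4,r4):fails  (a4,r5):fails  (a4,r6):fails  (a5,r3):fails  (a5,r5):fails  (a6,r5):fails  (a6,r6):fails  (a7,r1):fails  (a7,r3):fails  (a7,r5):fails
Scope holds for no restrictor pair, so the sentence is true.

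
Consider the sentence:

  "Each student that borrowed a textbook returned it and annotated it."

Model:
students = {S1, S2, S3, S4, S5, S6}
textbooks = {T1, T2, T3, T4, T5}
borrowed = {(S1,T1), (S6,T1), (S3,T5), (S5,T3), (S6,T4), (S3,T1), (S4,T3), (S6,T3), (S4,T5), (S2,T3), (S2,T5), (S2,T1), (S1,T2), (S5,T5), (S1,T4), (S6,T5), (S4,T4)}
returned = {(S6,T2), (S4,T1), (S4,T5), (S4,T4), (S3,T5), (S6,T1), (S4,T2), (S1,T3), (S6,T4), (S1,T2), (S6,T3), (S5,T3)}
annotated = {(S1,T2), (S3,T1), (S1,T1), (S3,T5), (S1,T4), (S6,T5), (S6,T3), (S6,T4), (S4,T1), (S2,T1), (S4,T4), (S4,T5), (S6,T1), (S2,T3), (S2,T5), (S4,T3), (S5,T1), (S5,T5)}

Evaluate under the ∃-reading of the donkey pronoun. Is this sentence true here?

"it" takes "a textbook" as antecedent — a donkey pronoun bound across the clause boundary.
Weak reading: every student s with some borrowed-textbook has at least one borrowed-textbook t such that returned(s,t) ∧ annotated(s,t).
Per student: S1:✓  S2:✗  S3:✓  S4:✓  S5:✗  S6:✓
S2 has no witness among its borrowed-textbooks.

False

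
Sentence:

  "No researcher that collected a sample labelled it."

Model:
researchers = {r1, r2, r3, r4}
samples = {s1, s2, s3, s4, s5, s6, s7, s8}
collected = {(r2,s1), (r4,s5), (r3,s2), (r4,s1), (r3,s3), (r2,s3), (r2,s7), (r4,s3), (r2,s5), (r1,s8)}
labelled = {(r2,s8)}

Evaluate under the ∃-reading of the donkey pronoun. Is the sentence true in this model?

True

"it" takes "a sample" as antecedent — a donkey pronoun bound across the clause boundary.
Truth condition: for no (r,s) with collected(r,s) does labelled(r,s) hold.
Restrictor pairs — does the scope hold? (r1,s8):fails  (r2,s1):fails  (r2,s3):fails  (r2,s5):fails  (r2,s7):fails  (r3,s2):fails  (r3,s3):fails  (r4,s1):fails  (r4,s3):fails  (r4,s5):fails
Scope holds for no restrictor pair, so the sentence is true.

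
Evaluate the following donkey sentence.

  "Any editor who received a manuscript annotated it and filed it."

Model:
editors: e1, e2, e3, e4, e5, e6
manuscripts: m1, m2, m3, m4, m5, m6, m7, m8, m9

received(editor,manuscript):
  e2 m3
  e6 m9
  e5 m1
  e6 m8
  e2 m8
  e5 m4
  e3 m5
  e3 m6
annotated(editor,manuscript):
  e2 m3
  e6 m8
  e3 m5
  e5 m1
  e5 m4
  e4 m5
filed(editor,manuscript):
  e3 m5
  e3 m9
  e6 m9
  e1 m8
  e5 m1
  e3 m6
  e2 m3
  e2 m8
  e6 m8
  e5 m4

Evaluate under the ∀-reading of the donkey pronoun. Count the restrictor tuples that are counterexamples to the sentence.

3

"it" takes "a manuscript" as antecedent — a donkey pronoun bound across the clause boundary.
Strong reading: for every (e,m) with received(e,m), annotated(e,m) ∧ filed(e,m).
Restrictor pairs: (e2,m3) ✓  (e2,m8) ✗  (e3,m5) ✓  (e3,m6) ✗  (e5,m1) ✓  (e5,m4) ✓  (e6,m8) ✓  (e6,m9) ✗
Counterexamples (restrictor pairs failing the scope): 3.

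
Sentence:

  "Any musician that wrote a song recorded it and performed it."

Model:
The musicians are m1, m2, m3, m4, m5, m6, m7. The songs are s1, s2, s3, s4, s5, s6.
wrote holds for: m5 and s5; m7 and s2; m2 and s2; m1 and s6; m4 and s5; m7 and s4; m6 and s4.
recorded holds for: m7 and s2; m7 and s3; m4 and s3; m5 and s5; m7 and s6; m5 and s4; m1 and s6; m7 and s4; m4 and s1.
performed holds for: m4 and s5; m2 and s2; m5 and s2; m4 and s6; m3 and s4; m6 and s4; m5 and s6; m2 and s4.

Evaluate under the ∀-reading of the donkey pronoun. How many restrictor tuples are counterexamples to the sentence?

"it" takes "a song" as antecedent — a donkey pronoun bound across the clause boundary.
Strong reading: for every (m,s) with wrote(m,s), recorded(m,s) ∧ performed(m,s).
Restrictor pairs: (m1,s6) ✗  (m2,s2) ✗  (m4,s5) ✗  (m5,s5) ✗  (m6,s4) ✗  (m7,s2) ✗  (m7,s4) ✗
Counterexamples (restrictor pairs failing the scope): 7.

7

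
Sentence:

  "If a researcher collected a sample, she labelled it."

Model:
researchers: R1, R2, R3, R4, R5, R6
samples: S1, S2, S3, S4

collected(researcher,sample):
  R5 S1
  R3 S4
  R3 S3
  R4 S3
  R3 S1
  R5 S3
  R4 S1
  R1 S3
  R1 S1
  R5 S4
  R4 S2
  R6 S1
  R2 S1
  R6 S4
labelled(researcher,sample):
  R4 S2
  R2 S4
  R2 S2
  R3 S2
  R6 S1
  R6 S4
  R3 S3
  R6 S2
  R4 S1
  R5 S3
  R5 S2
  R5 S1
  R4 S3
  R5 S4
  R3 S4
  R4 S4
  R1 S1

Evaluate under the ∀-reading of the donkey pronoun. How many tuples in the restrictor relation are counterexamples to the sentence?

3

"it" takes "a sample" as antecedent — a donkey pronoun bound across the clause boundary.
Strong reading: for every (r,s) with collected(r,s), labelled(r,s).
Restrictor pairs: (R1,S1) ✓  (R1,S3) ✗  (R2,S1) ✗  (R3,S1) ✗  (R3,S3) ✓  (R3,S4) ✓  (R4,S1) ✓  (R4,S2) ✓  (R4,S3) ✓  (R5,S1) ✓  (R5,S3) ✓  (R5,S4) ✓  (R6,S1) ✓  (R6,S4) ✓
Counterexamples (restrictor pairs failing the scope): 3.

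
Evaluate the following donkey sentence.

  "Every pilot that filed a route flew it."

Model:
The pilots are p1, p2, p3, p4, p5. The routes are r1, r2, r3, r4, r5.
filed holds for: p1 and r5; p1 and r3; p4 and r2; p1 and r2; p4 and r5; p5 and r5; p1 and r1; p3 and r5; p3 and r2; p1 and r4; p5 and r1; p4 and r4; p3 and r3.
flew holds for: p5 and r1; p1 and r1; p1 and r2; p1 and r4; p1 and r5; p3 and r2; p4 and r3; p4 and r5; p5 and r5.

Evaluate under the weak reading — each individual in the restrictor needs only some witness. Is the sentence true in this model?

True

"it" takes "a route" as antecedent — a donkey pronoun bound across the clause boundary.
Weak reading: every pilot p with some filed-route has at least one filed-route r such that flew(p,r).
Per pilot: p1:✓  p3:✓  p4:✓  p5:✓
Every pilot in the restrictor has a witness.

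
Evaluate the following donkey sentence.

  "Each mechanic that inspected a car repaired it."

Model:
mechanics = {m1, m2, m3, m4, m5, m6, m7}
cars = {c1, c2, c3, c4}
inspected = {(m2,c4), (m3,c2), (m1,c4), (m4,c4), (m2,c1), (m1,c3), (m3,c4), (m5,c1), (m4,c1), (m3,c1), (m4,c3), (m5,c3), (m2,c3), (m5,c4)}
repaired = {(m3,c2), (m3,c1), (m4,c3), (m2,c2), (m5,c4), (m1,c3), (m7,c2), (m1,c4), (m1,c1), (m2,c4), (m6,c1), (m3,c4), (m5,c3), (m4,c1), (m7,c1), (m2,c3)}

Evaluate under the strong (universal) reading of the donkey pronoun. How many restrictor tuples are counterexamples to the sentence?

"it" takes "a car" as antecedent — a donkey pronoun bound across the clause boundary.
Strong reading: for every (m,c) with inspected(m,c), repaired(m,c).
Restrictor pairs: (m1,c3) ✓  (m1,c4) ✓  (m2,c1) ✗  (m2,c3) ✓  (m2,c4) ✓  (m3,c1) ✓  (m3,c2) ✓  (m3,c4) ✓  (m4,c1) ✓  (m4,c3) ✓  (m4,c4) ✗  (m5,c1) ✗  (m5,c3) ✓  (m5,c4) ✓
Counterexamples (restrictor pairs failing the scope): 3.

3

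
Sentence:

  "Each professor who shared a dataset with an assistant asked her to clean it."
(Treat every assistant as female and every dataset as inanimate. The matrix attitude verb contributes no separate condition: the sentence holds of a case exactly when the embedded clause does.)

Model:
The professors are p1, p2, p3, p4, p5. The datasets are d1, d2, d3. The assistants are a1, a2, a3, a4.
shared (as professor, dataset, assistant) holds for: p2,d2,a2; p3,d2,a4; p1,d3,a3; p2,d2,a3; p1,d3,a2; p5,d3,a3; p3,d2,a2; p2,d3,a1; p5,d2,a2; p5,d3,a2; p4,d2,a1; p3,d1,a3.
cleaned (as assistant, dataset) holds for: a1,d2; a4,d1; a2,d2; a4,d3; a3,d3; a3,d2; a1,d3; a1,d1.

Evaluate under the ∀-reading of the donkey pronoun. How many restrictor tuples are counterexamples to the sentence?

4

"her" takes "an assistant" as antecedent and "it" takes "a dataset"; both are donkey pronouns co-varying with the restrictor.
Strong reading: for every (p,d,a) with shared(p,d,a), cleaned(a,d).
Restrictor triples: (p1,d3,a2)→cleaned(a2,d3) ✗  (p1,d3,a3)→cleaned(a3,d3) ✓  (p2,d2,a2)→cleaned(a2,d2) ✓  (p2,d2,a3)→cleaned(a3,d2) ✓  (p2,d3,a1)→cleaned(a1,d3) ✓  (p3,d1,a3)→cleaned(a3,d1) ✗  (p3,d2,a2)→cleaned(a2,d2) ✓  (p3,d2,a4)→cleaned(a4,d2) ✗  (p4,d2,a1)→cleaned(a1,d2) ✓  (p5,d2,a2)→cleaned(a2,d2) ✓  (p5,d3,a2)→cleaned(a2,d3) ✗  (p5,d3,a3)→cleaned(a3,d3) ✓
Counterexamples (restrictor triples failing the scope): 4.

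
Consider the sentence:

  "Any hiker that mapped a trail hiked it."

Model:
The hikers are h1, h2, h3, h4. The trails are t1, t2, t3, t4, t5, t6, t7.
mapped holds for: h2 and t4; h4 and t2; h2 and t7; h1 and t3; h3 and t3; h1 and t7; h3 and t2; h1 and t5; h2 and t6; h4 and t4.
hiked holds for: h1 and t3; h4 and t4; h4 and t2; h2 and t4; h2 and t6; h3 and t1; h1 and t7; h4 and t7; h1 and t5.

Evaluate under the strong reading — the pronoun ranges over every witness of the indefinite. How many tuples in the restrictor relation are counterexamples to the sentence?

"it" takes "a trail" as antecedent — a donkey pronoun bound across the clause boundary.
Strong reading: for every (h,t) with mapped(h,t), hiked(h,t).
Restrictor pairs: (h1,t3) ✓  (h1,t5) ✓  (h1,t7) ✓  (h2,t4) ✓  (h2,t6) ✓  (h2,t7) ✗  (h3,t2) ✗  (h3,t3) ✗  (h4,t2) ✓  (h4,t4) ✓
Counterexamples (restrictor pairs failing the scope): 3.

3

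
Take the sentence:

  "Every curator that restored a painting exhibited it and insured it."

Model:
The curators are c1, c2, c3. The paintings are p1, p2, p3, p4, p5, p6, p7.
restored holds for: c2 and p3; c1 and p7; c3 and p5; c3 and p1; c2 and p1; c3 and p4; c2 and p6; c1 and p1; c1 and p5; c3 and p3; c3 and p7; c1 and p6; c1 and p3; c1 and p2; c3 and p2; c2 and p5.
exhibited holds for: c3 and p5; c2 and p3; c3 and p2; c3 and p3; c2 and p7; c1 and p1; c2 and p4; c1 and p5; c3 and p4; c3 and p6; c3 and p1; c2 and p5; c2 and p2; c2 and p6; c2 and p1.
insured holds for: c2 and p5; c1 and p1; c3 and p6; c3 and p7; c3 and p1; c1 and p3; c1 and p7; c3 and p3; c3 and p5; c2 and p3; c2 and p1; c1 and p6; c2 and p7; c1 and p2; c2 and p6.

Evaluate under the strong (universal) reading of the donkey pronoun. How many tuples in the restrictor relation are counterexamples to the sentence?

"it" takes "a painting" as antecedent — a donkey pronoun bound across the clause boundary.
Strong reading: for every (c,p) with restored(c,p), exhibited(c,p) ∧ insured(c,p).
Restrictor pairs: (c1,p1) ✓  (c1,p2) ✗  (c1,p3) ✗  (c1,p5) ✗  (c1,p6) ✗  (c1,p7) ✗  (c2,p1) ✓  (c2,p3) ✓  (c2,p5) ✓  (c2,p6) ✓  (c3,p1) ✓  (c3,p2) ✗  (c3,p3) ✓  (c3,p4) ✗  (c3,p5) ✓  (c3,p7) ✗
Counterexamples (restrictor pairs failing the scope): 8.

8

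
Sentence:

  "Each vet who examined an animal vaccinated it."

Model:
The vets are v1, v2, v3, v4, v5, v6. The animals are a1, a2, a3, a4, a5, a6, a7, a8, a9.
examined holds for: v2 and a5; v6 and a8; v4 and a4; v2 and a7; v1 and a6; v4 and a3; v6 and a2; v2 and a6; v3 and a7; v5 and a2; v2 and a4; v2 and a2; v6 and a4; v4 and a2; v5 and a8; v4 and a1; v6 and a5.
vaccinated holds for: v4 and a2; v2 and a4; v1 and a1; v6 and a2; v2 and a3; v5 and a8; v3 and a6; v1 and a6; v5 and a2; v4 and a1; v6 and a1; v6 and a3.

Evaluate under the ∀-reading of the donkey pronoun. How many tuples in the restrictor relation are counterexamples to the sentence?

10

"it" takes "an animal" as antecedent — a donkey pronoun bound across the clause boundary.
Strong reading: for every (v,a) with examined(v,a), vaccinated(v,a).
Restrictor pairs: (v1,a6) ✓  (v2,a2) ✗  (v2,a4) ✓  (v2,a5) ✗  (v2,a6) ✗  (v2,a7) ✗  (v3,a7) ✗  (v4,a1) ✓  (v4,a2) ✓  (v4,a3) ✗  (v4,a4) ✗  (v5,a2) ✓  (v5,a8) ✓  (v6,a2) ✓  (v6,a4) ✗  (v6,a5) ✗  (v6,a8) ✗
Counterexamples (restrictor pairs failing the scope): 10.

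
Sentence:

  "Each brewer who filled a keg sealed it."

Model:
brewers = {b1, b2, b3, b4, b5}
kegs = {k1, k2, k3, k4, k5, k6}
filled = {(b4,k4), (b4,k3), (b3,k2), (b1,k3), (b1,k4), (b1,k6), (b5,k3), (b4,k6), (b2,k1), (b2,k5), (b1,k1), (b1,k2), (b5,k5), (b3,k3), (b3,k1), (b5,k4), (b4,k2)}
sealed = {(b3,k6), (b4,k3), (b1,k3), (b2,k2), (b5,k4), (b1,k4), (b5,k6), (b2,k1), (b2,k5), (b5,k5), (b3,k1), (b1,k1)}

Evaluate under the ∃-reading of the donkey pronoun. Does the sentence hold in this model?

True

"it" takes "a keg" as antecedent — a donkey pronoun bound across the clause boundary.
Weak reading: every brewer b with some filled-keg has at least one filled-keg k such that sealed(b,k).
Per brewer: b1:✓  b2:✓  b3:✓  b4:✓  b5:✓
Every brewer in the restrictor has a witness.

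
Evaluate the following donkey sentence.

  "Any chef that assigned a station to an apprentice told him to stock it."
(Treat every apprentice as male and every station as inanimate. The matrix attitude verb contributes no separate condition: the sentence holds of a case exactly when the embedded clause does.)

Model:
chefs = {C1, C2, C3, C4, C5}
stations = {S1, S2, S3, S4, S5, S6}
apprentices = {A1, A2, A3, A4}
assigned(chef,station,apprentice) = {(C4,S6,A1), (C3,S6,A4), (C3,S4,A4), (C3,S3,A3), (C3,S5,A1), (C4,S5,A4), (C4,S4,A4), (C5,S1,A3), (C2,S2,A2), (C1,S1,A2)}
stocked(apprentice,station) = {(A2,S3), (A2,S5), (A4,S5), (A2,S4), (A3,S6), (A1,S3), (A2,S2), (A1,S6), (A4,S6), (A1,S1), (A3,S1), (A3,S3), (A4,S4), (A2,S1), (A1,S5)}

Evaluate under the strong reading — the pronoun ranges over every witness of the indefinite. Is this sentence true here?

True

"him" takes "an apprentice" as antecedent and "it" takes "a station"; both are donkey pronouns co-varying with the restrictor.
Strong reading: for every (c,s,a) with assigned(c,s,a), stocked(a,s).
Restrictor triples: (C1,S1,A2)→stocked(A2,S1) ✓  (C2,S2,A2)→stocked(A2,S2) ✓  (C3,S3,A3)→stocked(A3,S3) ✓  (C3,S4,A4)→stocked(A4,S4) ✓  (C3,S5,A1)→stocked(A1,S5) ✓  (C3,S6,A4)→stocked(A4,S6) ✓  (C4,S4,A4)→stocked(A4,S4) ✓  (C4,S5,A4)→stocked(A4,S5) ✓  (C4,S6,A1)→stocked(A1,S6) ✓  (C5,S1,A3)→stocked(A3,S1) ✓
Every restrictor triple satisfies the scope.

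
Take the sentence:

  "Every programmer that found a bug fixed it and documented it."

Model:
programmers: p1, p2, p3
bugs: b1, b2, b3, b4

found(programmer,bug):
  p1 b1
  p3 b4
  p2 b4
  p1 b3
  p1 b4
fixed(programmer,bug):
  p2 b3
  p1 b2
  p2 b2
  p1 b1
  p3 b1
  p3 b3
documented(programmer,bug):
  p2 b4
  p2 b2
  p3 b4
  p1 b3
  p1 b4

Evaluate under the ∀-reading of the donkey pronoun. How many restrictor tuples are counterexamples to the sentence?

"it" takes "a bug" as antecedent — a donkey pronoun bound across the clause boundary.
Strong reading: for every (p,b) with found(p,b), fixed(p,b) ∧ documented(p,b).
Restrictor pairs: (p1,b1) ✗  (p1,b3) ✗  (p1,b4) ✗  (p2,b4) ✗  (p3,b4) ✗
Counterexamples (restrictor pairs failing the scope): 5.

5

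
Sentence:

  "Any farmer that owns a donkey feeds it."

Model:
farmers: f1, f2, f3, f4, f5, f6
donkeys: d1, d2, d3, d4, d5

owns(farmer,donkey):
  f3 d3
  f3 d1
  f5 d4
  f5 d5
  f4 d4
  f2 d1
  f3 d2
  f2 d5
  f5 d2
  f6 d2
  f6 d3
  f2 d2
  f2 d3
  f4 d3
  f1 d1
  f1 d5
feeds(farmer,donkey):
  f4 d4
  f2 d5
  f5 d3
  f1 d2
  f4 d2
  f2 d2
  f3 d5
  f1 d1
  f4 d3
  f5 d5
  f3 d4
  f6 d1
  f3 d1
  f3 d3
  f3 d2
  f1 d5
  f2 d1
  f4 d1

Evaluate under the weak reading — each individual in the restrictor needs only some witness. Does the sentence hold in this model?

"it" takes "a donkey" as antecedent — a donkey pronoun bound across the clause boundary.
Weak reading: every farmer f with some owns-donkey has at least one owns-donkey d such that feeds(f,d).
Per farmer: f1:✓  f2:✓  f3:✓  f4:✓  f5:✓  f6:✗
f6 has no witness among its owns-donkeys.

False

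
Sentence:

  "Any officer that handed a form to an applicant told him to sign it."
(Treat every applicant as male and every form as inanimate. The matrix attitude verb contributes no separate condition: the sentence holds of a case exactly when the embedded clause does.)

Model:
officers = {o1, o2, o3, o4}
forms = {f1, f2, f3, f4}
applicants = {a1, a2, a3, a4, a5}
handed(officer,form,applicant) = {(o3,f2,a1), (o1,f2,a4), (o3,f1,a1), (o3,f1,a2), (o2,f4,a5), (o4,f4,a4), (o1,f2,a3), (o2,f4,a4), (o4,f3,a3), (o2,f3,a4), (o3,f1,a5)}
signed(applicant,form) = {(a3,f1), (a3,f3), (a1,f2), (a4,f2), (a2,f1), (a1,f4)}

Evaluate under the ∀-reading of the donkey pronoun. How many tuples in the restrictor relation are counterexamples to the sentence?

"him" takes "an applicant" as antecedent and "it" takes "a form"; both are donkey pronouns co-varying with the restrictor.
Strong reading: for every (o,f,a) with handed(o,f,a), signed(a,f).
Restrictor triples: (o1,f2,a3)→signed(a3,f2) ✗  (o1,f2,a4)→signed(a4,f2) ✓  (o2,f3,a4)→signed(a4,f3) ✗  (o2,f4,a4)→signed(a4,f4) ✗  (o2,f4,a5)→signed(a5,f4) ✗  (o3,f1,a1)→signed(a1,f1) ✗  (o3,f1,a2)→signed(a2,f1) ✓  (o3,f1,a5)→signed(a5,f1) ✗  (o3,f2,a1)→signed(a1,f2) ✓  (o4,f3,a3)→signed(a3,f3) ✓  (o4,f4,a4)→signed(a4,f4) ✗
Counterexamples (restrictor triples failing the scope): 7.

7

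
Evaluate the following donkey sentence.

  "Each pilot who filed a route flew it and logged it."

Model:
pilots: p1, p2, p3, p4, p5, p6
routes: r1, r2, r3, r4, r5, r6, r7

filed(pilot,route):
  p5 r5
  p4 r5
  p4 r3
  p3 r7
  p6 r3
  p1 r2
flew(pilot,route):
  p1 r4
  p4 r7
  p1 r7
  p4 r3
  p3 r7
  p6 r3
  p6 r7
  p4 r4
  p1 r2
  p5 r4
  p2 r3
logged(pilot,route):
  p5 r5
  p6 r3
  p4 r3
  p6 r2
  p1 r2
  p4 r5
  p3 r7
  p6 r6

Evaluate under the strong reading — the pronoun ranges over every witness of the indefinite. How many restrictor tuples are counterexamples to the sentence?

"it" takes "a route" as antecedent — a donkey pronoun bound across the clause boundary.
Strong reading: for every (p,r) with filed(p,r), flew(p,r) ∧ logged(p,r).
Restrictor pairs: (p1,r2) ✓  (p3,r7) ✓  (p4,r3) ✓  (p4,r5) ✗  (p5,r5) ✗  (p6,r3) ✓
Counterexamples (restrictor pairs failing the scope): 2.

2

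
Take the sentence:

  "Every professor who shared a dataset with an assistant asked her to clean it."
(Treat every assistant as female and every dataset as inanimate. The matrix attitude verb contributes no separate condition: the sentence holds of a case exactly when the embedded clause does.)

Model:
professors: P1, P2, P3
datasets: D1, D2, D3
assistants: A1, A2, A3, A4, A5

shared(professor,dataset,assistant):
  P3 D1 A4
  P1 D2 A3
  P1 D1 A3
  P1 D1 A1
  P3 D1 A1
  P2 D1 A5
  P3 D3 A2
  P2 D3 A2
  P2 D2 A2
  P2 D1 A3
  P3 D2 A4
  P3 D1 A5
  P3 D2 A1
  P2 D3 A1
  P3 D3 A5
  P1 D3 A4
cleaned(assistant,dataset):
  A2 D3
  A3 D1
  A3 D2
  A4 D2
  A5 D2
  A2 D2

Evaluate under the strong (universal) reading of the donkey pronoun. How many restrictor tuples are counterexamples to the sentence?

9

"her" takes "an assistant" as antecedent and "it" takes "a dataset"; both are donkey pronouns co-varying with the restrictor.
Strong reading: for every (p,d,a) with shared(p,d,a), cleaned(a,d).
Restrictor triples: (P1,D1,A1)→cleaned(A1,D1) ✗  (P1,D1,A3)→cleaned(A3,D1) ✓  (P1,D2,A3)→cleaned(A3,D2) ✓  (P1,D3,A4)→cleaned(A4,D3) ✗  (P2,D1,A3)→cleaned(A3,D1) ✓  (P2,D1,A5)→cleaned(A5,D1) ✗  (P2,D2,A2)→cleaned(A2,D2) ✓  (P2,D3,A1)→cleaned(A1,D3) ✗  (P2,D3,A2)→cleaned(A2,D3) ✓  (P3,D1,A1)→cleaned(A1,D1) ✗  (P3,D1,A4)→cleaned(A4,D1) ✗  (P3,D1,A5)→cleaned(A5,D1) ✗  (P3,D2,A1)→cleaned(A1,D2) ✗  (P3,D2,A4)→cleaned(A4,D2) ✓  (P3,D3,A2)→cleaned(A2,D3) ✓  (P3,D3,A5)→cleaned(A5,D3) ✗
Counterexamples (restrictor triples failing the scope): 9.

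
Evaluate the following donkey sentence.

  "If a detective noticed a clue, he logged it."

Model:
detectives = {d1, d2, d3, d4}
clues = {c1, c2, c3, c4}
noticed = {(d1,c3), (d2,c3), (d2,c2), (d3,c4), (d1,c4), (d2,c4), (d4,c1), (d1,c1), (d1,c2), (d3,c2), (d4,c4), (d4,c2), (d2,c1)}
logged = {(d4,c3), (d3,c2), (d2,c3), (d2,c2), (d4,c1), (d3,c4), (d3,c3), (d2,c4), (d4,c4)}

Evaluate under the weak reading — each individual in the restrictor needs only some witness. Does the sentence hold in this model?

"it" takes "a clue" as antecedent — a donkey pronoun bound across the clause boundary.
Weak reading: every detective d with some noticed-clue has at least one noticed-clue c such that logged(d,c).
Per detective: d1:✗  d2:✓  d3:✓  d4:✓
d1 has no witness among its noticed-clues.

False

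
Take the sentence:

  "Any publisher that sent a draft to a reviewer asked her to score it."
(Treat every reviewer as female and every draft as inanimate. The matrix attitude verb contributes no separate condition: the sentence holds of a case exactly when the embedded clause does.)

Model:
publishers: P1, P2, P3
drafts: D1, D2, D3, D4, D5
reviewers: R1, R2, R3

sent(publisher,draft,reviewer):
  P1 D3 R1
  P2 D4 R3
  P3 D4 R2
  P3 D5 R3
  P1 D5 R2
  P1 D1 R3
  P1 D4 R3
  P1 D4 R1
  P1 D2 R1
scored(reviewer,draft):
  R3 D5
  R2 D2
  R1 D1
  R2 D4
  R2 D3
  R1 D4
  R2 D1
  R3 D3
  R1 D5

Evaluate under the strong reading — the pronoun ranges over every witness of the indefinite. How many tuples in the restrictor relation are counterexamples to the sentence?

"her" takes "a reviewer" as antecedent and "it" takes "a draft"; both are donkey pronouns co-varying with the restrictor.
Strong reading: for every (p,d,r) with sent(p,d,r), scored(r,d).
Restrictor triples: (P1,D1,R3)→scored(R3,D1) ✗  (P1,D2,R1)→scored(R1,D2) ✗  (P1,D3,R1)→scored(R1,D3) ✗  (P1,D4,R1)→scored(R1,D4) ✓  (P1,D4,R3)→scored(R3,D4) ✗  (P1,D5,R2)→scored(R2,D5) ✗  (P2,D4,R3)→scored(R3,D4) ✗  (P3,D4,R2)→scored(R2,D4) ✓  (P3,D5,R3)→scored(R3,D5) ✓
Counterexamples (restrictor triples failing the scope): 6.

6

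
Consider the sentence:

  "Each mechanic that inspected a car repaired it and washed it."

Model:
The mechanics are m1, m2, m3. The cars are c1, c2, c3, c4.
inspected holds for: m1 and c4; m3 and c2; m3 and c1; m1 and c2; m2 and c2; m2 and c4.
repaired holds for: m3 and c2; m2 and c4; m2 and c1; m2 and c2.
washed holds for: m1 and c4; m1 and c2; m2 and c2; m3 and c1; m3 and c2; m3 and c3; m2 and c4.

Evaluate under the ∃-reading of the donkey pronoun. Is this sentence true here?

False

"it" takes "a car" as antecedent — a donkey pronoun bound across the clause boundary.
Weak reading: every mechanic m with some inspected-car has at least one inspected-car c such that repaired(m,c) ∧ washed(m,c).
Per mechanic: m1:✗  m2:✓  m3:✓
m1 has no witness among its inspected-cars.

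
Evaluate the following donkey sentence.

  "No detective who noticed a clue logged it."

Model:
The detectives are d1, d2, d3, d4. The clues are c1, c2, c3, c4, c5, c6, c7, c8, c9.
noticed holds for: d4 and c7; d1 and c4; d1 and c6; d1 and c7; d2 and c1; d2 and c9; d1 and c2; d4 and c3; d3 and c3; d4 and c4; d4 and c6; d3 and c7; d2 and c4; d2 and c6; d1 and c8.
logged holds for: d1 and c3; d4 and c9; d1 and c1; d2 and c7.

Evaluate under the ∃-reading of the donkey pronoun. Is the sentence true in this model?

True

"it" takes "a clue" as antecedent — a donkey pronoun bound across the clause boundary.
Truth condition: for no (d,c) with noticed(d,c) does logged(d,c) hold.
Restrictor pairs — does the scope hold? (d1,c2):fails  (d1,c4):fails  (d1,c6):fails  (d1,c7):fails  (d1,c8):fails  (d2,c1):fails  (d2,c4):fails  (d2,c6):fails  (d2,c9):fails  (d3,c3):fails  (d3,c7):fails  (d4,c3):fails  (d4,c4):fails  (d4,c6):fails  (d4,c7):fails
Scope holds for no restrictor pair, so the sentence is true.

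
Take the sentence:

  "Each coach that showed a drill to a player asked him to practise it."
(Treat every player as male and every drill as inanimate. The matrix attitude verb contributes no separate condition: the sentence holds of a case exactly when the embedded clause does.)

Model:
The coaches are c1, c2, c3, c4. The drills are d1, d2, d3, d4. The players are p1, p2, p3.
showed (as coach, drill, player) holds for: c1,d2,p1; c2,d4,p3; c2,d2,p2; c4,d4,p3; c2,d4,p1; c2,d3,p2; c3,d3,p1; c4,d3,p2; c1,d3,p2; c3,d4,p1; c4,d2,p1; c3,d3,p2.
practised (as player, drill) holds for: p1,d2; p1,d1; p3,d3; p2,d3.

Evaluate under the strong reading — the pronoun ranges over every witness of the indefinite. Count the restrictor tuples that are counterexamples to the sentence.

6

"him" takes "a player" as antecedent and "it" takes "a drill"; both are donkey pronouns co-varying with the restrictor.
Strong reading: for every (c,d,p) with showed(c,d,p), practised(p,d).
Restrictor triples: (c1,d2,p1)→practised(p1,d2) ✓  (c1,d3,p2)→practised(p2,d3) ✓  (c2,d2,p2)→practised(p2,d2) ✗  (c2,d3,p2)→practised(p2,d3) ✓  (c2,d4,p1)→practised(p1,d4) ✗  (c2,d4,p3)→practised(p3,d4) ✗  (c3,d3,p1)→practised(p1,d3) ✗  (c3,d3,p2)→practised(p2,d3) ✓  (c3,d4,p1)→practised(p1,d4) ✗  (c4,d2,p1)→practised(p1,d2) ✓  (c4,d3,p2)→practised(p2,d3) ✓  (c4,d4,p3)→practised(p3,d4) ✗
Counterexamples (restrictor triples failing the scope): 6.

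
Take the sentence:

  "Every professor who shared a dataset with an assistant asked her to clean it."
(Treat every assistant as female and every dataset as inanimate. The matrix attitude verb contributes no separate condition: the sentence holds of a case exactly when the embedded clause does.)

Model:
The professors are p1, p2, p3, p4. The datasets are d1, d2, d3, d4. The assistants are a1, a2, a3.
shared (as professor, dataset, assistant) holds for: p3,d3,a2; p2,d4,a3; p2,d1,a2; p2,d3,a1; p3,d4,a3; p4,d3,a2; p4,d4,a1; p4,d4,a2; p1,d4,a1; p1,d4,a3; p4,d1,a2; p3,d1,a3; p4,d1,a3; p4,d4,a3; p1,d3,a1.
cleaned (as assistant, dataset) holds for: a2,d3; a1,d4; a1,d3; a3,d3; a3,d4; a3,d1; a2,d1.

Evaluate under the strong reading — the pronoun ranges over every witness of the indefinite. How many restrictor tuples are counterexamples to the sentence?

"her" takes "an assistant" as antecedent and "it" takes "a dataset"; both are donkey pronouns co-varying with the restrictor.
Strong reading: for every (p,d,a) with shared(p,d,a), cleaned(a,d).
Restrictor triples: (p1,d3,a1)→cleaned(a1,d3) ✓  (p1,d4,a1)→cleaned(a1,d4) ✓  (p1,d4,a3)→cleaned(a3,d4) ✓  (p2,d1,a2)→cleaned(a2,d1) ✓  (p2,d3,a1)→cleaned(a1,d3) ✓  (p2,d4,a3)→cleaned(a3,d4) ✓  (p3,d1,a3)→cleaned(a3,d1) ✓  (p3,d3,a2)→cleaned(a2,d3) ✓  (p3,d4,a3)→cleaned(a3,d4) ✓  (p4,d1,a2)→cleaned(a2,d1) ✓  (p4,d1,a3)→cleaned(a3,d1) ✓  (p4,d3,a2)→cleaned(a2,d3) ✓  (p4,d4,a1)→cleaned(a1,d4) ✓  (p4,d4,a2)→cleaned(a2,d4) ✗  (p4,d4,a3)→cleaned(a3,d4) ✓
Counterexamples (restrictor triples failing the scope): 1.

1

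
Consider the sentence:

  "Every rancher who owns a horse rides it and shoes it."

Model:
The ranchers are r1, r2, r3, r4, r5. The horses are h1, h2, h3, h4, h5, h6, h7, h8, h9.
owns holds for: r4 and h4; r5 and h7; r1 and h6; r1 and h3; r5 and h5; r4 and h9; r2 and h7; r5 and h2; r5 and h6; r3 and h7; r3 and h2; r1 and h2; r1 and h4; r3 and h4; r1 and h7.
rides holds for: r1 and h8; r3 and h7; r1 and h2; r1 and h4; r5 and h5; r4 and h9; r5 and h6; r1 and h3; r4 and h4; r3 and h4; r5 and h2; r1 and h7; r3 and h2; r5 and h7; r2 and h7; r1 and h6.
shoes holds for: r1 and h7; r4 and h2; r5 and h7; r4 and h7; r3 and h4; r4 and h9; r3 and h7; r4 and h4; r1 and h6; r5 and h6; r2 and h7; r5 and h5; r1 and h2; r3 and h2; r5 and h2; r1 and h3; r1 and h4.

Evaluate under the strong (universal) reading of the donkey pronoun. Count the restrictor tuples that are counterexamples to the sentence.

"it" takes "a horse" as antecedent — a donkey pronoun bound across the clause boundary.
Strong reading: for every (r,h) with owns(r,h), rides(r,h) ∧ shoes(r,h).
Restrictor pairs: (r1,h2) ✓  (r1,h3) ✓  (r1,h4) ✓  (r1,h6) ✓  (r1,h7) ✓  (r2,h7) ✓  (r3,h2) ✓  (r3,h4) ✓  (r3,h7) ✓  (r4,h4) ✓  (r4,h9) ✓  (r5,h2) ✓  (r5,h5) ✓  (r5,h6) ✓  (r5,h7) ✓
Counterexamples (restrictor pairs failing the scope): 0.

0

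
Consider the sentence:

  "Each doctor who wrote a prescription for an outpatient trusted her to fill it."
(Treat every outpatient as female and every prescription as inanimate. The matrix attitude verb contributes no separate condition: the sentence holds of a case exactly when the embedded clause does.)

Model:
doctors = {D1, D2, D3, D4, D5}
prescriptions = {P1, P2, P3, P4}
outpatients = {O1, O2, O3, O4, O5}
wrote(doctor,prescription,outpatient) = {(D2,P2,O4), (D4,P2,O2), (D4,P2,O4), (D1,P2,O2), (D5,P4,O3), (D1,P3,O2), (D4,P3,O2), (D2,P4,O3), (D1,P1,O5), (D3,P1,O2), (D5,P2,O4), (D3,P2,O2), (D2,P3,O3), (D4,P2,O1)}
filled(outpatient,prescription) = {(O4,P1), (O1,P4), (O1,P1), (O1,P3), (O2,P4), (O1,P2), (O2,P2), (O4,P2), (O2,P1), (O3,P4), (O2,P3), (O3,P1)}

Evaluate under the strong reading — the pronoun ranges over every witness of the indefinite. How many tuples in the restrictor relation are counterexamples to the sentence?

2

"her" takes "an outpatient" as antecedent and "it" takes "a prescription"; both are donkey pronouns co-varying with the restrictor.
Strong reading: for every (d,p,o) with wrote(d,p,o), filled(o,p).
Restrictor triples: (D1,P1,O5)→filled(O5,P1) ✗  (D1,P2,O2)→filled(O2,P2) ✓  (D1,P3,O2)→filled(O2,P3) ✓  (D2,P2,O4)→filled(O4,P2) ✓  (D2,P3,O3)→filled(O3,P3) ✗  (D2,P4,O3)→filled(O3,P4) ✓  (D3,P1,O2)→filled(O2,P1) ✓  (D3,P2,O2)→filled(O2,P2) ✓  (D4,P2,O1)→filled(O1,P2) ✓  (D4,P2,O2)→filled(O2,P2) ✓  (D4,P2,O4)→filled(O4,P2) ✓  (D4,P3,O2)→filled(O2,P3) ✓  (D5,P2,O4)→filled(O4,P2) ✓  (D5,P4,O3)→filled(O3,P4) ✓
Counterexamples (restrictor triples failing the scope): 2.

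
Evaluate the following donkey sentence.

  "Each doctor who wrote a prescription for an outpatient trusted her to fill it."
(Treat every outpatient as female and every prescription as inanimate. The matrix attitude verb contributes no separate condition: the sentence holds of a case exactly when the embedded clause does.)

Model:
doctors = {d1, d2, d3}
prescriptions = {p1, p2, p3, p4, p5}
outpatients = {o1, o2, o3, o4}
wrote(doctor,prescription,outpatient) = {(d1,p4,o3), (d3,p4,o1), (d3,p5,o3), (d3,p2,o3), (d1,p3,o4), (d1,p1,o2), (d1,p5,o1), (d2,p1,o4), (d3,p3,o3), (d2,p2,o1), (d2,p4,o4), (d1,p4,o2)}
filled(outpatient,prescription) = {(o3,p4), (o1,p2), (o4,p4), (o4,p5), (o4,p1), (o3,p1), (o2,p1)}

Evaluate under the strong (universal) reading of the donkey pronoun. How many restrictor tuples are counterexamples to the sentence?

7

"her" takes "an outpatient" as antecedent and "it" takes "a prescription"; both are donkey pronouns co-varying with the restrictor.
Strong reading: for every (d,p,o) with wrote(d,p,o), filled(o,p).
Restrictor triples: (d1,p1,o2)→filled(o2,p1) ✓  (d1,p3,o4)→filled(o4,p3) ✗  (d1,p4,o2)→filled(o2,p4) ✗  (d1,p4,o3)→filled(o3,p4) ✓  (d1,p5,o1)→filled(o1,p5) ✗  (d2,p1,o4)→filled(o4,p1) ✓  (d2,p2,o1)→filled(o1,p2) ✓  (d2,p4,o4)→filled(o4,p4) ✓  (d3,p2,o3)→filled(o3,p2) ✗  (d3,p3,o3)→filled(o3,p3) ✗  (d3,p4,o1)→filled(o1,p4) ✗  (d3,p5,o3)→filled(o3,p5) ✗
Counterexamples (restrictor triples failing the scope): 7.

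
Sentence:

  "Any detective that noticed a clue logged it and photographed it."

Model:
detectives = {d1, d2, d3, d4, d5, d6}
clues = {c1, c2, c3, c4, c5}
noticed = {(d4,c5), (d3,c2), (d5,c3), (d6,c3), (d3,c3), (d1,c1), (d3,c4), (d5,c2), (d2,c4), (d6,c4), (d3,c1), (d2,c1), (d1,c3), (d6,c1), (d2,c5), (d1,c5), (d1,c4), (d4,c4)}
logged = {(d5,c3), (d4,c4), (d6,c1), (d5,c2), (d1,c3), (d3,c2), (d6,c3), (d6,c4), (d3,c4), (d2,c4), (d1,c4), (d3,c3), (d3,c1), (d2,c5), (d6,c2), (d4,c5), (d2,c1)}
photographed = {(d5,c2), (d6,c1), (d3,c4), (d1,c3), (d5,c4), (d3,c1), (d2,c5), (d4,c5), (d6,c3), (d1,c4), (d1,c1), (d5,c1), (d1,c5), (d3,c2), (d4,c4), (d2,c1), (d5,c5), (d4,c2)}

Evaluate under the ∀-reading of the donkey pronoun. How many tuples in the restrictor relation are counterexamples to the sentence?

6

"it" takes "a clue" as antecedent — a donkey pronoun bound across the clause boundary.
Strong reading: for every (d,c) with noticed(d,c), logged(d,c) ∧ photographed(d,c).
Restrictor pairs: (d1,c1) ✗  (d1,c3) ✓  (d1,c4) ✓  (d1,c5) ✗  (d2,c1) ✓  (d2,c4) ✗  (d2,c5) ✓  (d3,c1) ✓  (d3,c2) ✓  (d3,c3) ✗  (d3,c4) ✓  (d4,c4) ✓  (d4,c5) ✓  (d5,c2) ✓  (d5,c3) ✗  (d6,c1) ✓  (d6,c3) ✓  (d6,c4) ✗
Counterexamples (restrictor pairs failing the scope): 6.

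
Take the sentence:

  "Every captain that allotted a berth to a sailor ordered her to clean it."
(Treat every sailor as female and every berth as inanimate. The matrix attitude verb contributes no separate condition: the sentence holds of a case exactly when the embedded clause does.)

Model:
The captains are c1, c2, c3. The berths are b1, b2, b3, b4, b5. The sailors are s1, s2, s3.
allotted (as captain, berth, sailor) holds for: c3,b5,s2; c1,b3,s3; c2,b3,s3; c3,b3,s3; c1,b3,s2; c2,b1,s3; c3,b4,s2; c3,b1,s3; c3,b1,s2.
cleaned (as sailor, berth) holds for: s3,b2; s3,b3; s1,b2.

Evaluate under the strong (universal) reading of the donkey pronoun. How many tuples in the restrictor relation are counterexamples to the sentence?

6

"her" takes "a sailor" as antecedent and "it" takes "a berth"; both are donkey pronouns co-varying with the restrictor.
Strong reading: for every (c,b,s) with allotted(c,b,s), cleaned(s,b).
Restrictor triples: (c1,b3,s2)→cleaned(s2,b3) ✗  (c1,b3,s3)→cleaned(s3,b3) ✓  (c2,b1,s3)→cleaned(s3,b1) ✗  (c2,b3,s3)→cleaned(s3,b3) ✓  (c3,b1,s2)→cleaned(s2,b1) ✗  (c3,b1,s3)→cleaned(s3,b1) ✗  (c3,b3,s3)→cleaned(s3,b3) ✓  (c3,b4,s2)→cleaned(s2,b4) ✗  (c3,b5,s2)→cleaned(s2,b5) ✗
Counterexamples (restrictor triples failing the scope): 6.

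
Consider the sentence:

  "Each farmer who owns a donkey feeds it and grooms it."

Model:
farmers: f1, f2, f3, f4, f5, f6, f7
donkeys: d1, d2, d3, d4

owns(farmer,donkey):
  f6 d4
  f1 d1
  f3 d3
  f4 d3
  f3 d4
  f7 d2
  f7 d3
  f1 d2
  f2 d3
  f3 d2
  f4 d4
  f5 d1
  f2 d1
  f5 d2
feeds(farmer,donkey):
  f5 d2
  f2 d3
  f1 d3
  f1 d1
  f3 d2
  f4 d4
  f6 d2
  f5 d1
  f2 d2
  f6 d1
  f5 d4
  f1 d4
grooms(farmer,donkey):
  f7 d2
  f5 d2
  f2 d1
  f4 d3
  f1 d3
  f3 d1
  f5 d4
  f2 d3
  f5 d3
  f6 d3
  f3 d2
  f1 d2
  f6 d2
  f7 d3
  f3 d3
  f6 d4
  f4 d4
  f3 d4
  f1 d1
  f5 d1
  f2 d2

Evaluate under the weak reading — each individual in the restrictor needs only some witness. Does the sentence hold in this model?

False

"it" takes "a donkey" as antecedent — a donkey pronoun bound across the clause boundary.
Weak reading: every farmer f with some owns-donkey has at least one owns-donkey d such that feeds(f,d) ∧ grooms(f,d).
Per farmer: f1:✓  f2:✓  f3:✓  f4:✓  f5:✓  f6:✗  f7:✗
f6 has no witness among its owns-donkeys.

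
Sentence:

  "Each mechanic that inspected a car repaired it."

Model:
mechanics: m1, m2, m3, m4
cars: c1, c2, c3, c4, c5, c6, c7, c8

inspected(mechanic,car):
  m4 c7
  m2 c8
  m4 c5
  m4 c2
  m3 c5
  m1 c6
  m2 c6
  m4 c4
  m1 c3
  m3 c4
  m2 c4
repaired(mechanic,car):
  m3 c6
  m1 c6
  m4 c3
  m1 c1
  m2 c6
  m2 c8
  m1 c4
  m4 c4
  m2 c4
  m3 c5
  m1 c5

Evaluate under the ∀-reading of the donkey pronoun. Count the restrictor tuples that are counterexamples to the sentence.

"it" takes "a car" as antecedent — a donkey pronoun bound across the clause boundary.
Strong reading: for every (m,c) with inspected(m,c), repaired(m,c).
Restrictor pairs: (m1,c3) ✗  (m1,c6) ✓  (m2,c4) ✓  (m2,c6) ✓  (m2,c8) ✓  (m3,c4) ✗  (m3,c5) ✓  (m4,c2) ✗  (m4,c4) ✓  (m4,c5) ✗  (m4,c7) ✗
Counterexamples (restrictor pairs failing the scope): 5.

5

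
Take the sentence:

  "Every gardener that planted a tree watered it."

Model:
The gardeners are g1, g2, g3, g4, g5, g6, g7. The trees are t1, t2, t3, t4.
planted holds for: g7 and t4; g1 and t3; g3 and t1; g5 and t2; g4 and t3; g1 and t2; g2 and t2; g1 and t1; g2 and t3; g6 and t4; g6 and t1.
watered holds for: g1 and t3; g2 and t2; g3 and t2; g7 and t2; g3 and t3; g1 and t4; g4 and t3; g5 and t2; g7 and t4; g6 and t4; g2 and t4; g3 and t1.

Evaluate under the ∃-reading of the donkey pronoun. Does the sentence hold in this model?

True

"it" takes "a tree" as antecedent — a donkey pronoun bound across the clause boundary.
Weak reading: every gardener g with some planted-tree has at least one planted-tree t such that watered(g,t).
Per gardener: g1:✓  g2:✓  g3:✓  g4:✓  g5:✓  g6:✓  g7:✓
Every gardener in the restrictor has a witness.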